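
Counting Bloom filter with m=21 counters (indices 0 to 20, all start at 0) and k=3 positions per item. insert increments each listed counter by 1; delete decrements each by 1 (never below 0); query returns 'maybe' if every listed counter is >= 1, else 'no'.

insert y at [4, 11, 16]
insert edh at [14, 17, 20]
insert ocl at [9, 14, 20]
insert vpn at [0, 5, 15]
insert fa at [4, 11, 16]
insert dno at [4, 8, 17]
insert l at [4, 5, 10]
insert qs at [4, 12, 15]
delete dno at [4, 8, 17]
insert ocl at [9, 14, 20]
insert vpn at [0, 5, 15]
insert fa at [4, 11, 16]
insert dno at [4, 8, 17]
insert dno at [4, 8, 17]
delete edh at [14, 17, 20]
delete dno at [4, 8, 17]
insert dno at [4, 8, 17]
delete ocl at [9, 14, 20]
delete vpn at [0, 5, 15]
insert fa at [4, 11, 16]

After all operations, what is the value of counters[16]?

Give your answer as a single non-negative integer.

Answer: 4

Derivation:
Step 1: insert y at [4, 11, 16] -> counters=[0,0,0,0,1,0,0,0,0,0,0,1,0,0,0,0,1,0,0,0,0]
Step 2: insert edh at [14, 17, 20] -> counters=[0,0,0,0,1,0,0,0,0,0,0,1,0,0,1,0,1,1,0,0,1]
Step 3: insert ocl at [9, 14, 20] -> counters=[0,0,0,0,1,0,0,0,0,1,0,1,0,0,2,0,1,1,0,0,2]
Step 4: insert vpn at [0, 5, 15] -> counters=[1,0,0,0,1,1,0,0,0,1,0,1,0,0,2,1,1,1,0,0,2]
Step 5: insert fa at [4, 11, 16] -> counters=[1,0,0,0,2,1,0,0,0,1,0,2,0,0,2,1,2,1,0,0,2]
Step 6: insert dno at [4, 8, 17] -> counters=[1,0,0,0,3,1,0,0,1,1,0,2,0,0,2,1,2,2,0,0,2]
Step 7: insert l at [4, 5, 10] -> counters=[1,0,0,0,4,2,0,0,1,1,1,2,0,0,2,1,2,2,0,0,2]
Step 8: insert qs at [4, 12, 15] -> counters=[1,0,0,0,5,2,0,0,1,1,1,2,1,0,2,2,2,2,0,0,2]
Step 9: delete dno at [4, 8, 17] -> counters=[1,0,0,0,4,2,0,0,0,1,1,2,1,0,2,2,2,1,0,0,2]
Step 10: insert ocl at [9, 14, 20] -> counters=[1,0,0,0,4,2,0,0,0,2,1,2,1,0,3,2,2,1,0,0,3]
Step 11: insert vpn at [0, 5, 15] -> counters=[2,0,0,0,4,3,0,0,0,2,1,2,1,0,3,3,2,1,0,0,3]
Step 12: insert fa at [4, 11, 16] -> counters=[2,0,0,0,5,3,0,0,0,2,1,3,1,0,3,3,3,1,0,0,3]
Step 13: insert dno at [4, 8, 17] -> counters=[2,0,0,0,6,3,0,0,1,2,1,3,1,0,3,3,3,2,0,0,3]
Step 14: insert dno at [4, 8, 17] -> counters=[2,0,0,0,7,3,0,0,2,2,1,3,1,0,3,3,3,3,0,0,3]
Step 15: delete edh at [14, 17, 20] -> counters=[2,0,0,0,7,3,0,0,2,2,1,3,1,0,2,3,3,2,0,0,2]
Step 16: delete dno at [4, 8, 17] -> counters=[2,0,0,0,6,3,0,0,1,2,1,3,1,0,2,3,3,1,0,0,2]
Step 17: insert dno at [4, 8, 17] -> counters=[2,0,0,0,7,3,0,0,2,2,1,3,1,0,2,3,3,2,0,0,2]
Step 18: delete ocl at [9, 14, 20] -> counters=[2,0,0,0,7,3,0,0,2,1,1,3,1,0,1,3,3,2,0,0,1]
Step 19: delete vpn at [0, 5, 15] -> counters=[1,0,0,0,7,2,0,0,2,1,1,3,1,0,1,2,3,2,0,0,1]
Step 20: insert fa at [4, 11, 16] -> counters=[1,0,0,0,8,2,0,0,2,1,1,4,1,0,1,2,4,2,0,0,1]
Final counters=[1,0,0,0,8,2,0,0,2,1,1,4,1,0,1,2,4,2,0,0,1] -> counters[16]=4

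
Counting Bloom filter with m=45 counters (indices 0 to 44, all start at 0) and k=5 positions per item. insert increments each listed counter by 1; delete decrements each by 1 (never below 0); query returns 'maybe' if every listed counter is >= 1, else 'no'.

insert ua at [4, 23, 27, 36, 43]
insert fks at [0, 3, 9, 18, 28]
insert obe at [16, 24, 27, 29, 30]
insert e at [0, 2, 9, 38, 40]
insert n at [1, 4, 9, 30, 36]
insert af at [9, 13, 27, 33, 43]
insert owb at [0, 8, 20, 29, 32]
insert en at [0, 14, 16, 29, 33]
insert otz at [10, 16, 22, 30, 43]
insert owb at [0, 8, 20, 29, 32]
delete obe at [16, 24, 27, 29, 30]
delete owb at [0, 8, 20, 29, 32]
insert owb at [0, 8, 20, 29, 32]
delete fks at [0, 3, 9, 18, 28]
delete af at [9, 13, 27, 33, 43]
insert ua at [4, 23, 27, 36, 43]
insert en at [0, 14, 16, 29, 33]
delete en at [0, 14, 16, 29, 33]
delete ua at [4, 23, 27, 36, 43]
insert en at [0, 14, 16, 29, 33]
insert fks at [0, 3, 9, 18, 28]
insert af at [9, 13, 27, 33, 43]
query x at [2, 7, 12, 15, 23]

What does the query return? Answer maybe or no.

Step 1: insert ua at [4, 23, 27, 36, 43] -> counters=[0,0,0,0,1,0,0,0,0,0,0,0,0,0,0,0,0,0,0,0,0,0,0,1,0,0,0,1,0,0,0,0,0,0,0,0,1,0,0,0,0,0,0,1,0]
Step 2: insert fks at [0, 3, 9, 18, 28] -> counters=[1,0,0,1,1,0,0,0,0,1,0,0,0,0,0,0,0,0,1,0,0,0,0,1,0,0,0,1,1,0,0,0,0,0,0,0,1,0,0,0,0,0,0,1,0]
Step 3: insert obe at [16, 24, 27, 29, 30] -> counters=[1,0,0,1,1,0,0,0,0,1,0,0,0,0,0,0,1,0,1,0,0,0,0,1,1,0,0,2,1,1,1,0,0,0,0,0,1,0,0,0,0,0,0,1,0]
Step 4: insert e at [0, 2, 9, 38, 40] -> counters=[2,0,1,1,1,0,0,0,0,2,0,0,0,0,0,0,1,0,1,0,0,0,0,1,1,0,0,2,1,1,1,0,0,0,0,0,1,0,1,0,1,0,0,1,0]
Step 5: insert n at [1, 4, 9, 30, 36] -> counters=[2,1,1,1,2,0,0,0,0,3,0,0,0,0,0,0,1,0,1,0,0,0,0,1,1,0,0,2,1,1,2,0,0,0,0,0,2,0,1,0,1,0,0,1,0]
Step 6: insert af at [9, 13, 27, 33, 43] -> counters=[2,1,1,1,2,0,0,0,0,4,0,0,0,1,0,0,1,0,1,0,0,0,0,1,1,0,0,3,1,1,2,0,0,1,0,0,2,0,1,0,1,0,0,2,0]
Step 7: insert owb at [0, 8, 20, 29, 32] -> counters=[3,1,1,1,2,0,0,0,1,4,0,0,0,1,0,0,1,0,1,0,1,0,0,1,1,0,0,3,1,2,2,0,1,1,0,0,2,0,1,0,1,0,0,2,0]
Step 8: insert en at [0, 14, 16, 29, 33] -> counters=[4,1,1,1,2,0,0,0,1,4,0,0,0,1,1,0,2,0,1,0,1,0,0,1,1,0,0,3,1,3,2,0,1,2,0,0,2,0,1,0,1,0,0,2,0]
Step 9: insert otz at [10, 16, 22, 30, 43] -> counters=[4,1,1,1,2,0,0,0,1,4,1,0,0,1,1,0,3,0,1,0,1,0,1,1,1,0,0,3,1,3,3,0,1,2,0,0,2,0,1,0,1,0,0,3,0]
Step 10: insert owb at [0, 8, 20, 29, 32] -> counters=[5,1,1,1,2,0,0,0,2,4,1,0,0,1,1,0,3,0,1,0,2,0,1,1,1,0,0,3,1,4,3,0,2,2,0,0,2,0,1,0,1,0,0,3,0]
Step 11: delete obe at [16, 24, 27, 29, 30] -> counters=[5,1,1,1,2,0,0,0,2,4,1,0,0,1,1,0,2,0,1,0,2,0,1,1,0,0,0,2,1,3,2,0,2,2,0,0,2,0,1,0,1,0,0,3,0]
Step 12: delete owb at [0, 8, 20, 29, 32] -> counters=[4,1,1,1,2,0,0,0,1,4,1,0,0,1,1,0,2,0,1,0,1,0,1,1,0,0,0,2,1,2,2,0,1,2,0,0,2,0,1,0,1,0,0,3,0]
Step 13: insert owb at [0, 8, 20, 29, 32] -> counters=[5,1,1,1,2,0,0,0,2,4,1,0,0,1,1,0,2,0,1,0,2,0,1,1,0,0,0,2,1,3,2,0,2,2,0,0,2,0,1,0,1,0,0,3,0]
Step 14: delete fks at [0, 3, 9, 18, 28] -> counters=[4,1,1,0,2,0,0,0,2,3,1,0,0,1,1,0,2,0,0,0,2,0,1,1,0,0,0,2,0,3,2,0,2,2,0,0,2,0,1,0,1,0,0,3,0]
Step 15: delete af at [9, 13, 27, 33, 43] -> counters=[4,1,1,0,2,0,0,0,2,2,1,0,0,0,1,0,2,0,0,0,2,0,1,1,0,0,0,1,0,3,2,0,2,1,0,0,2,0,1,0,1,0,0,2,0]
Step 16: insert ua at [4, 23, 27, 36, 43] -> counters=[4,1,1,0,3,0,0,0,2,2,1,0,0,0,1,0,2,0,0,0,2,0,1,2,0,0,0,2,0,3,2,0,2,1,0,0,3,0,1,0,1,0,0,3,0]
Step 17: insert en at [0, 14, 16, 29, 33] -> counters=[5,1,1,0,3,0,0,0,2,2,1,0,0,0,2,0,3,0,0,0,2,0,1,2,0,0,0,2,0,4,2,0,2,2,0,0,3,0,1,0,1,0,0,3,0]
Step 18: delete en at [0, 14, 16, 29, 33] -> counters=[4,1,1,0,3,0,0,0,2,2,1,0,0,0,1,0,2,0,0,0,2,0,1,2,0,0,0,2,0,3,2,0,2,1,0,0,3,0,1,0,1,0,0,3,0]
Step 19: delete ua at [4, 23, 27, 36, 43] -> counters=[4,1,1,0,2,0,0,0,2,2,1,0,0,0,1,0,2,0,0,0,2,0,1,1,0,0,0,1,0,3,2,0,2,1,0,0,2,0,1,0,1,0,0,2,0]
Step 20: insert en at [0, 14, 16, 29, 33] -> counters=[5,1,1,0,2,0,0,0,2,2,1,0,0,0,2,0,3,0,0,0,2,0,1,1,0,0,0,1,0,4,2,0,2,2,0,0,2,0,1,0,1,0,0,2,0]
Step 21: insert fks at [0, 3, 9, 18, 28] -> counters=[6,1,1,1,2,0,0,0,2,3,1,0,0,0,2,0,3,0,1,0,2,0,1,1,0,0,0,1,1,4,2,0,2,2,0,0,2,0,1,0,1,0,0,2,0]
Step 22: insert af at [9, 13, 27, 33, 43] -> counters=[6,1,1,1,2,0,0,0,2,4,1,0,0,1,2,0,3,0,1,0,2,0,1,1,0,0,0,2,1,4,2,0,2,3,0,0,2,0,1,0,1,0,0,3,0]
Query x: check counters[2]=1 counters[7]=0 counters[12]=0 counters[15]=0 counters[23]=1 -> no

Answer: no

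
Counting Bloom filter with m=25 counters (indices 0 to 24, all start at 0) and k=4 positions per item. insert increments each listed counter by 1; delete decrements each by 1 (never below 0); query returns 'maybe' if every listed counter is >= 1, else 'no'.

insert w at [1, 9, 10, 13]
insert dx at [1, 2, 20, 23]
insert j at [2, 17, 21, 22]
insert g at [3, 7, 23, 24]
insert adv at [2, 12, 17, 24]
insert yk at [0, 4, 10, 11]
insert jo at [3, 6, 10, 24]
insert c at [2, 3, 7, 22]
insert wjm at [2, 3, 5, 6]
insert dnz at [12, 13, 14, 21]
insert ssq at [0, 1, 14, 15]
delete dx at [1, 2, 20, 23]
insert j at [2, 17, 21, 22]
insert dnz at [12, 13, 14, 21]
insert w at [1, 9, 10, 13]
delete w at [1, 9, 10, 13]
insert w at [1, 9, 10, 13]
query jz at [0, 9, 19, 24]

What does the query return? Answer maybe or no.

Answer: no

Derivation:
Step 1: insert w at [1, 9, 10, 13] -> counters=[0,1,0,0,0,0,0,0,0,1,1,0,0,1,0,0,0,0,0,0,0,0,0,0,0]
Step 2: insert dx at [1, 2, 20, 23] -> counters=[0,2,1,0,0,0,0,0,0,1,1,0,0,1,0,0,0,0,0,0,1,0,0,1,0]
Step 3: insert j at [2, 17, 21, 22] -> counters=[0,2,2,0,0,0,0,0,0,1,1,0,0,1,0,0,0,1,0,0,1,1,1,1,0]
Step 4: insert g at [3, 7, 23, 24] -> counters=[0,2,2,1,0,0,0,1,0,1,1,0,0,1,0,0,0,1,0,0,1,1,1,2,1]
Step 5: insert adv at [2, 12, 17, 24] -> counters=[0,2,3,1,0,0,0,1,0,1,1,0,1,1,0,0,0,2,0,0,1,1,1,2,2]
Step 6: insert yk at [0, 4, 10, 11] -> counters=[1,2,3,1,1,0,0,1,0,1,2,1,1,1,0,0,0,2,0,0,1,1,1,2,2]
Step 7: insert jo at [3, 6, 10, 24] -> counters=[1,2,3,2,1,0,1,1,0,1,3,1,1,1,0,0,0,2,0,0,1,1,1,2,3]
Step 8: insert c at [2, 3, 7, 22] -> counters=[1,2,4,3,1,0,1,2,0,1,3,1,1,1,0,0,0,2,0,0,1,1,2,2,3]
Step 9: insert wjm at [2, 3, 5, 6] -> counters=[1,2,5,4,1,1,2,2,0,1,3,1,1,1,0,0,0,2,0,0,1,1,2,2,3]
Step 10: insert dnz at [12, 13, 14, 21] -> counters=[1,2,5,4,1,1,2,2,0,1,3,1,2,2,1,0,0,2,0,0,1,2,2,2,3]
Step 11: insert ssq at [0, 1, 14, 15] -> counters=[2,3,5,4,1,1,2,2,0,1,3,1,2,2,2,1,0,2,0,0,1,2,2,2,3]
Step 12: delete dx at [1, 2, 20, 23] -> counters=[2,2,4,4,1,1,2,2,0,1,3,1,2,2,2,1,0,2,0,0,0,2,2,1,3]
Step 13: insert j at [2, 17, 21, 22] -> counters=[2,2,5,4,1,1,2,2,0,1,3,1,2,2,2,1,0,3,0,0,0,3,3,1,3]
Step 14: insert dnz at [12, 13, 14, 21] -> counters=[2,2,5,4,1,1,2,2,0,1,3,1,3,3,3,1,0,3,0,0,0,4,3,1,3]
Step 15: insert w at [1, 9, 10, 13] -> counters=[2,3,5,4,1,1,2,2,0,2,4,1,3,4,3,1,0,3,0,0,0,4,3,1,3]
Step 16: delete w at [1, 9, 10, 13] -> counters=[2,2,5,4,1,1,2,2,0,1,3,1,3,3,3,1,0,3,0,0,0,4,3,1,3]
Step 17: insert w at [1, 9, 10, 13] -> counters=[2,3,5,4,1,1,2,2,0,2,4,1,3,4,3,1,0,3,0,0,0,4,3,1,3]
Query jz: check counters[0]=2 counters[9]=2 counters[19]=0 counters[24]=3 -> no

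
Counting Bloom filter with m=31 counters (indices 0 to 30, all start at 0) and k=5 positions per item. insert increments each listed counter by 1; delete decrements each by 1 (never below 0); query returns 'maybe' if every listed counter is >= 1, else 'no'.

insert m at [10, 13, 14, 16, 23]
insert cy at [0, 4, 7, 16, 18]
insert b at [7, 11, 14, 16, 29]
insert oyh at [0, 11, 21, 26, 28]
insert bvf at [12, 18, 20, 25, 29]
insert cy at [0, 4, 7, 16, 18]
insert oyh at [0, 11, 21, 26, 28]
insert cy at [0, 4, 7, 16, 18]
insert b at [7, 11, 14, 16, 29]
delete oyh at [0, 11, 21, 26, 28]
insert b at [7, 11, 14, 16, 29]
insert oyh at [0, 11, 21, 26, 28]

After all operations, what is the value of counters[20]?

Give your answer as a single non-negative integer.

Step 1: insert m at [10, 13, 14, 16, 23] -> counters=[0,0,0,0,0,0,0,0,0,0,1,0,0,1,1,0,1,0,0,0,0,0,0,1,0,0,0,0,0,0,0]
Step 2: insert cy at [0, 4, 7, 16, 18] -> counters=[1,0,0,0,1,0,0,1,0,0,1,0,0,1,1,0,2,0,1,0,0,0,0,1,0,0,0,0,0,0,0]
Step 3: insert b at [7, 11, 14, 16, 29] -> counters=[1,0,0,0,1,0,0,2,0,0,1,1,0,1,2,0,3,0,1,0,0,0,0,1,0,0,0,0,0,1,0]
Step 4: insert oyh at [0, 11, 21, 26, 28] -> counters=[2,0,0,0,1,0,0,2,0,0,1,2,0,1,2,0,3,0,1,0,0,1,0,1,0,0,1,0,1,1,0]
Step 5: insert bvf at [12, 18, 20, 25, 29] -> counters=[2,0,0,0,1,0,0,2,0,0,1,2,1,1,2,0,3,0,2,0,1,1,0,1,0,1,1,0,1,2,0]
Step 6: insert cy at [0, 4, 7, 16, 18] -> counters=[3,0,0,0,2,0,0,3,0,0,1,2,1,1,2,0,4,0,3,0,1,1,0,1,0,1,1,0,1,2,0]
Step 7: insert oyh at [0, 11, 21, 26, 28] -> counters=[4,0,0,0,2,0,0,3,0,0,1,3,1,1,2,0,4,0,3,0,1,2,0,1,0,1,2,0,2,2,0]
Step 8: insert cy at [0, 4, 7, 16, 18] -> counters=[5,0,0,0,3,0,0,4,0,0,1,3,1,1,2,0,5,0,4,0,1,2,0,1,0,1,2,0,2,2,0]
Step 9: insert b at [7, 11, 14, 16, 29] -> counters=[5,0,0,0,3,0,0,5,0,0,1,4,1,1,3,0,6,0,4,0,1,2,0,1,0,1,2,0,2,3,0]
Step 10: delete oyh at [0, 11, 21, 26, 28] -> counters=[4,0,0,0,3,0,0,5,0,0,1,3,1,1,3,0,6,0,4,0,1,1,0,1,0,1,1,0,1,3,0]
Step 11: insert b at [7, 11, 14, 16, 29] -> counters=[4,0,0,0,3,0,0,6,0,0,1,4,1,1,4,0,7,0,4,0,1,1,0,1,0,1,1,0,1,4,0]
Step 12: insert oyh at [0, 11, 21, 26, 28] -> counters=[5,0,0,0,3,0,0,6,0,0,1,5,1,1,4,0,7,0,4,0,1,2,0,1,0,1,2,0,2,4,0]
Final counters=[5,0,0,0,3,0,0,6,0,0,1,5,1,1,4,0,7,0,4,0,1,2,0,1,0,1,2,0,2,4,0] -> counters[20]=1

Answer: 1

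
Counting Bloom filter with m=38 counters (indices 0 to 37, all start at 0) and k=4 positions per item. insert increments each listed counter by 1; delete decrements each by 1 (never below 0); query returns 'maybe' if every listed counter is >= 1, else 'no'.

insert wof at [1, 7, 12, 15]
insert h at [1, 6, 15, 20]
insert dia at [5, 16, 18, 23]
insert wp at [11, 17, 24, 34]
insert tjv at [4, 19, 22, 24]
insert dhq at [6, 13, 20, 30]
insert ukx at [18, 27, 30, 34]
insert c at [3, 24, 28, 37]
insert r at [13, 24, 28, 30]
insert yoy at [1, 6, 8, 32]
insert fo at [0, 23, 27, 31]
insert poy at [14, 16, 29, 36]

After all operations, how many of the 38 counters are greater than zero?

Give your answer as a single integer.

Answer: 30

Derivation:
Step 1: insert wof at [1, 7, 12, 15] -> counters=[0,1,0,0,0,0,0,1,0,0,0,0,1,0,0,1,0,0,0,0,0,0,0,0,0,0,0,0,0,0,0,0,0,0,0,0,0,0]
Step 2: insert h at [1, 6, 15, 20] -> counters=[0,2,0,0,0,0,1,1,0,0,0,0,1,0,0,2,0,0,0,0,1,0,0,0,0,0,0,0,0,0,0,0,0,0,0,0,0,0]
Step 3: insert dia at [5, 16, 18, 23] -> counters=[0,2,0,0,0,1,1,1,0,0,0,0,1,0,0,2,1,0,1,0,1,0,0,1,0,0,0,0,0,0,0,0,0,0,0,0,0,0]
Step 4: insert wp at [11, 17, 24, 34] -> counters=[0,2,0,0,0,1,1,1,0,0,0,1,1,0,0,2,1,1,1,0,1,0,0,1,1,0,0,0,0,0,0,0,0,0,1,0,0,0]
Step 5: insert tjv at [4, 19, 22, 24] -> counters=[0,2,0,0,1,1,1,1,0,0,0,1,1,0,0,2,1,1,1,1,1,0,1,1,2,0,0,0,0,0,0,0,0,0,1,0,0,0]
Step 6: insert dhq at [6, 13, 20, 30] -> counters=[0,2,0,0,1,1,2,1,0,0,0,1,1,1,0,2,1,1,1,1,2,0,1,1,2,0,0,0,0,0,1,0,0,0,1,0,0,0]
Step 7: insert ukx at [18, 27, 30, 34] -> counters=[0,2,0,0,1,1,2,1,0,0,0,1,1,1,0,2,1,1,2,1,2,0,1,1,2,0,0,1,0,0,2,0,0,0,2,0,0,0]
Step 8: insert c at [3, 24, 28, 37] -> counters=[0,2,0,1,1,1,2,1,0,0,0,1,1,1,0,2,1,1,2,1,2,0,1,1,3,0,0,1,1,0,2,0,0,0,2,0,0,1]
Step 9: insert r at [13, 24, 28, 30] -> counters=[0,2,0,1,1,1,2,1,0,0,0,1,1,2,0,2,1,1,2,1,2,0,1,1,4,0,0,1,2,0,3,0,0,0,2,0,0,1]
Step 10: insert yoy at [1, 6, 8, 32] -> counters=[0,3,0,1,1,1,3,1,1,0,0,1,1,2,0,2,1,1,2,1,2,0,1,1,4,0,0,1,2,0,3,0,1,0,2,0,0,1]
Step 11: insert fo at [0, 23, 27, 31] -> counters=[1,3,0,1,1,1,3,1,1,0,0,1,1,2,0,2,1,1,2,1,2,0,1,2,4,0,0,2,2,0,3,1,1,0,2,0,0,1]
Step 12: insert poy at [14, 16, 29, 36] -> counters=[1,3,0,1,1,1,3,1,1,0,0,1,1,2,1,2,2,1,2,1,2,0,1,2,4,0,0,2,2,1,3,1,1,0,2,0,1,1]
Final counters=[1,3,0,1,1,1,3,1,1,0,0,1,1,2,1,2,2,1,2,1,2,0,1,2,4,0,0,2,2,1,3,1,1,0,2,0,1,1] -> 30 nonzero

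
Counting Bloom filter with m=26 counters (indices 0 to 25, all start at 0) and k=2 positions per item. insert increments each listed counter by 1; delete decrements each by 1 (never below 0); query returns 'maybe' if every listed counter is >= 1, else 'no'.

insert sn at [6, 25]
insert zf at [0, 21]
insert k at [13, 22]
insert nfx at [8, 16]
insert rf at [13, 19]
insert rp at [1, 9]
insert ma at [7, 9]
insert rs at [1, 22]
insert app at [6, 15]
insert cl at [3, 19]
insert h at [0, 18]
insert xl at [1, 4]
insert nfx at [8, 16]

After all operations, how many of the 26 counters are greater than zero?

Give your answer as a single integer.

Answer: 16

Derivation:
Step 1: insert sn at [6, 25] -> counters=[0,0,0,0,0,0,1,0,0,0,0,0,0,0,0,0,0,0,0,0,0,0,0,0,0,1]
Step 2: insert zf at [0, 21] -> counters=[1,0,0,0,0,0,1,0,0,0,0,0,0,0,0,0,0,0,0,0,0,1,0,0,0,1]
Step 3: insert k at [13, 22] -> counters=[1,0,0,0,0,0,1,0,0,0,0,0,0,1,0,0,0,0,0,0,0,1,1,0,0,1]
Step 4: insert nfx at [8, 16] -> counters=[1,0,0,0,0,0,1,0,1,0,0,0,0,1,0,0,1,0,0,0,0,1,1,0,0,1]
Step 5: insert rf at [13, 19] -> counters=[1,0,0,0,0,0,1,0,1,0,0,0,0,2,0,0,1,0,0,1,0,1,1,0,0,1]
Step 6: insert rp at [1, 9] -> counters=[1,1,0,0,0,0,1,0,1,1,0,0,0,2,0,0,1,0,0,1,0,1,1,0,0,1]
Step 7: insert ma at [7, 9] -> counters=[1,1,0,0,0,0,1,1,1,2,0,0,0,2,0,0,1,0,0,1,0,1,1,0,0,1]
Step 8: insert rs at [1, 22] -> counters=[1,2,0,0,0,0,1,1,1,2,0,0,0,2,0,0,1,0,0,1,0,1,2,0,0,1]
Step 9: insert app at [6, 15] -> counters=[1,2,0,0,0,0,2,1,1,2,0,0,0,2,0,1,1,0,0,1,0,1,2,0,0,1]
Step 10: insert cl at [3, 19] -> counters=[1,2,0,1,0,0,2,1,1,2,0,0,0,2,0,1,1,0,0,2,0,1,2,0,0,1]
Step 11: insert h at [0, 18] -> counters=[2,2,0,1,0,0,2,1,1,2,0,0,0,2,0,1,1,0,1,2,0,1,2,0,0,1]
Step 12: insert xl at [1, 4] -> counters=[2,3,0,1,1,0,2,1,1,2,0,0,0,2,0,1,1,0,1,2,0,1,2,0,0,1]
Step 13: insert nfx at [8, 16] -> counters=[2,3,0,1,1,0,2,1,2,2,0,0,0,2,0,1,2,0,1,2,0,1,2,0,0,1]
Final counters=[2,3,0,1,1,0,2,1,2,2,0,0,0,2,0,1,2,0,1,2,0,1,2,0,0,1] -> 16 nonzero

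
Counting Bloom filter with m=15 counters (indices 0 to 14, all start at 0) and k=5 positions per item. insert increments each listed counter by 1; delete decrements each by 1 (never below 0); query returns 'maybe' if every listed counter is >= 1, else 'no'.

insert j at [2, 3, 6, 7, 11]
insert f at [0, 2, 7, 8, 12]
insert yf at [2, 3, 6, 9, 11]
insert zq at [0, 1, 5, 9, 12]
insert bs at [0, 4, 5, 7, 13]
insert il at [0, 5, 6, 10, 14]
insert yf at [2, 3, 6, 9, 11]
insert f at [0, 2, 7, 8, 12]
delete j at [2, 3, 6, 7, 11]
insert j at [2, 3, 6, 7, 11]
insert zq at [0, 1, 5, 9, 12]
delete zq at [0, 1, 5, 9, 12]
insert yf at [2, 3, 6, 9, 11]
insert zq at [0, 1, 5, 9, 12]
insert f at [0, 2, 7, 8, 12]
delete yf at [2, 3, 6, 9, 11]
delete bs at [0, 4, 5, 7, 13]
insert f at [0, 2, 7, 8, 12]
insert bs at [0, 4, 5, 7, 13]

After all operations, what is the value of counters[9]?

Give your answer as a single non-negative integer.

Answer: 4

Derivation:
Step 1: insert j at [2, 3, 6, 7, 11] -> counters=[0,0,1,1,0,0,1,1,0,0,0,1,0,0,0]
Step 2: insert f at [0, 2, 7, 8, 12] -> counters=[1,0,2,1,0,0,1,2,1,0,0,1,1,0,0]
Step 3: insert yf at [2, 3, 6, 9, 11] -> counters=[1,0,3,2,0,0,2,2,1,1,0,2,1,0,0]
Step 4: insert zq at [0, 1, 5, 9, 12] -> counters=[2,1,3,2,0,1,2,2,1,2,0,2,2,0,0]
Step 5: insert bs at [0, 4, 5, 7, 13] -> counters=[3,1,3,2,1,2,2,3,1,2,0,2,2,1,0]
Step 6: insert il at [0, 5, 6, 10, 14] -> counters=[4,1,3,2,1,3,3,3,1,2,1,2,2,1,1]
Step 7: insert yf at [2, 3, 6, 9, 11] -> counters=[4,1,4,3,1,3,4,3,1,3,1,3,2,1,1]
Step 8: insert f at [0, 2, 7, 8, 12] -> counters=[5,1,5,3,1,3,4,4,2,3,1,3,3,1,1]
Step 9: delete j at [2, 3, 6, 7, 11] -> counters=[5,1,4,2,1,3,3,3,2,3,1,2,3,1,1]
Step 10: insert j at [2, 3, 6, 7, 11] -> counters=[5,1,5,3,1,3,4,4,2,3,1,3,3,1,1]
Step 11: insert zq at [0, 1, 5, 9, 12] -> counters=[6,2,5,3,1,4,4,4,2,4,1,3,4,1,1]
Step 12: delete zq at [0, 1, 5, 9, 12] -> counters=[5,1,5,3,1,3,4,4,2,3,1,3,3,1,1]
Step 13: insert yf at [2, 3, 6, 9, 11] -> counters=[5,1,6,4,1,3,5,4,2,4,1,4,3,1,1]
Step 14: insert zq at [0, 1, 5, 9, 12] -> counters=[6,2,6,4,1,4,5,4,2,5,1,4,4,1,1]
Step 15: insert f at [0, 2, 7, 8, 12] -> counters=[7,2,7,4,1,4,5,5,3,5,1,4,5,1,1]
Step 16: delete yf at [2, 3, 6, 9, 11] -> counters=[7,2,6,3,1,4,4,5,3,4,1,3,5,1,1]
Step 17: delete bs at [0, 4, 5, 7, 13] -> counters=[6,2,6,3,0,3,4,4,3,4,1,3,5,0,1]
Step 18: insert f at [0, 2, 7, 8, 12] -> counters=[7,2,7,3,0,3,4,5,4,4,1,3,6,0,1]
Step 19: insert bs at [0, 4, 5, 7, 13] -> counters=[8,2,7,3,1,4,4,6,4,4,1,3,6,1,1]
Final counters=[8,2,7,3,1,4,4,6,4,4,1,3,6,1,1] -> counters[9]=4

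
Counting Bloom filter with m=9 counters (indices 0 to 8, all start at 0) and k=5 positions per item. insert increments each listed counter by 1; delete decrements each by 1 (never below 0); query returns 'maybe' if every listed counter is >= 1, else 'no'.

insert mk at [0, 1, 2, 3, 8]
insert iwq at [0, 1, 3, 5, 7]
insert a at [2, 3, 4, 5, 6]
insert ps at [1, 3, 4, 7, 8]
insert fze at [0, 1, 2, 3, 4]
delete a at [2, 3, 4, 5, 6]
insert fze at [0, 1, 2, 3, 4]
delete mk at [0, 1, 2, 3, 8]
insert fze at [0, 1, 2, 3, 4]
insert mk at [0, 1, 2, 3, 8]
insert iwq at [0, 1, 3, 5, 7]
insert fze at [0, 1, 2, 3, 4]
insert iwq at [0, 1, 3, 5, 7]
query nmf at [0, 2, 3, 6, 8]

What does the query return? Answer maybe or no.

Answer: no

Derivation:
Step 1: insert mk at [0, 1, 2, 3, 8] -> counters=[1,1,1,1,0,0,0,0,1]
Step 2: insert iwq at [0, 1, 3, 5, 7] -> counters=[2,2,1,2,0,1,0,1,1]
Step 3: insert a at [2, 3, 4, 5, 6] -> counters=[2,2,2,3,1,2,1,1,1]
Step 4: insert ps at [1, 3, 4, 7, 8] -> counters=[2,3,2,4,2,2,1,2,2]
Step 5: insert fze at [0, 1, 2, 3, 4] -> counters=[3,4,3,5,3,2,1,2,2]
Step 6: delete a at [2, 3, 4, 5, 6] -> counters=[3,4,2,4,2,1,0,2,2]
Step 7: insert fze at [0, 1, 2, 3, 4] -> counters=[4,5,3,5,3,1,0,2,2]
Step 8: delete mk at [0, 1, 2, 3, 8] -> counters=[3,4,2,4,3,1,0,2,1]
Step 9: insert fze at [0, 1, 2, 3, 4] -> counters=[4,5,3,5,4,1,0,2,1]
Step 10: insert mk at [0, 1, 2, 3, 8] -> counters=[5,6,4,6,4,1,0,2,2]
Step 11: insert iwq at [0, 1, 3, 5, 7] -> counters=[6,7,4,7,4,2,0,3,2]
Step 12: insert fze at [0, 1, 2, 3, 4] -> counters=[7,8,5,8,5,2,0,3,2]
Step 13: insert iwq at [0, 1, 3, 5, 7] -> counters=[8,9,5,9,5,3,0,4,2]
Query nmf: check counters[0]=8 counters[2]=5 counters[3]=9 counters[6]=0 counters[8]=2 -> no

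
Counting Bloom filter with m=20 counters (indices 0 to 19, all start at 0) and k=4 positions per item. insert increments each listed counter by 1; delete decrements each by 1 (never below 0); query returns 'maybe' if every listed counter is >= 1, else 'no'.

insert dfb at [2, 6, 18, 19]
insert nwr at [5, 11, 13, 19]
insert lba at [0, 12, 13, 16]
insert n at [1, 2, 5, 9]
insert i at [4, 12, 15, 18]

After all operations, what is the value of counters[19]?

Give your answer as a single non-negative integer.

Answer: 2

Derivation:
Step 1: insert dfb at [2, 6, 18, 19] -> counters=[0,0,1,0,0,0,1,0,0,0,0,0,0,0,0,0,0,0,1,1]
Step 2: insert nwr at [5, 11, 13, 19] -> counters=[0,0,1,0,0,1,1,0,0,0,0,1,0,1,0,0,0,0,1,2]
Step 3: insert lba at [0, 12, 13, 16] -> counters=[1,0,1,0,0,1,1,0,0,0,0,1,1,2,0,0,1,0,1,2]
Step 4: insert n at [1, 2, 5, 9] -> counters=[1,1,2,0,0,2,1,0,0,1,0,1,1,2,0,0,1,0,1,2]
Step 5: insert i at [4, 12, 15, 18] -> counters=[1,1,2,0,1,2,1,0,0,1,0,1,2,2,0,1,1,0,2,2]
Final counters=[1,1,2,0,1,2,1,0,0,1,0,1,2,2,0,1,1,0,2,2] -> counters[19]=2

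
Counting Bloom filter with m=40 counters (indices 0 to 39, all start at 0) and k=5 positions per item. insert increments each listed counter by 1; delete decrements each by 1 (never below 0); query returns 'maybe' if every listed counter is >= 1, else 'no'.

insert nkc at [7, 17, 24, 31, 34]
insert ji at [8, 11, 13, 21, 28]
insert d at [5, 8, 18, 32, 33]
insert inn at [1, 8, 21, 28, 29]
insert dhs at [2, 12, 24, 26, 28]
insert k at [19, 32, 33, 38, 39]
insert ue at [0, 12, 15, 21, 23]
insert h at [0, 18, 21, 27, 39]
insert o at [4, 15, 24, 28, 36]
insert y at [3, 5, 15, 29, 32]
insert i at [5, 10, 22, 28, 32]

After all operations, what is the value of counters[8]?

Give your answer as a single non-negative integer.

Step 1: insert nkc at [7, 17, 24, 31, 34] -> counters=[0,0,0,0,0,0,0,1,0,0,0,0,0,0,0,0,0,1,0,0,0,0,0,0,1,0,0,0,0,0,0,1,0,0,1,0,0,0,0,0]
Step 2: insert ji at [8, 11, 13, 21, 28] -> counters=[0,0,0,0,0,0,0,1,1,0,0,1,0,1,0,0,0,1,0,0,0,1,0,0,1,0,0,0,1,0,0,1,0,0,1,0,0,0,0,0]
Step 3: insert d at [5, 8, 18, 32, 33] -> counters=[0,0,0,0,0,1,0,1,2,0,0,1,0,1,0,0,0,1,1,0,0,1,0,0,1,0,0,0,1,0,0,1,1,1,1,0,0,0,0,0]
Step 4: insert inn at [1, 8, 21, 28, 29] -> counters=[0,1,0,0,0,1,0,1,3,0,0,1,0,1,0,0,0,1,1,0,0,2,0,0,1,0,0,0,2,1,0,1,1,1,1,0,0,0,0,0]
Step 5: insert dhs at [2, 12, 24, 26, 28] -> counters=[0,1,1,0,0,1,0,1,3,0,0,1,1,1,0,0,0,1,1,0,0,2,0,0,2,0,1,0,3,1,0,1,1,1,1,0,0,0,0,0]
Step 6: insert k at [19, 32, 33, 38, 39] -> counters=[0,1,1,0,0,1,0,1,3,0,0,1,1,1,0,0,0,1,1,1,0,2,0,0,2,0,1,0,3,1,0,1,2,2,1,0,0,0,1,1]
Step 7: insert ue at [0, 12, 15, 21, 23] -> counters=[1,1,1,0,0,1,0,1,3,0,0,1,2,1,0,1,0,1,1,1,0,3,0,1,2,0,1,0,3,1,0,1,2,2,1,0,0,0,1,1]
Step 8: insert h at [0, 18, 21, 27, 39] -> counters=[2,1,1,0,0,1,0,1,3,0,0,1,2,1,0,1,0,1,2,1,0,4,0,1,2,0,1,1,3,1,0,1,2,2,1,0,0,0,1,2]
Step 9: insert o at [4, 15, 24, 28, 36] -> counters=[2,1,1,0,1,1,0,1,3,0,0,1,2,1,0,2,0,1,2,1,0,4,0,1,3,0,1,1,4,1,0,1,2,2,1,0,1,0,1,2]
Step 10: insert y at [3, 5, 15, 29, 32] -> counters=[2,1,1,1,1,2,0,1,3,0,0,1,2,1,0,3,0,1,2,1,0,4,0,1,3,0,1,1,4,2,0,1,3,2,1,0,1,0,1,2]
Step 11: insert i at [5, 10, 22, 28, 32] -> counters=[2,1,1,1,1,3,0,1,3,0,1,1,2,1,0,3,0,1,2,1,0,4,1,1,3,0,1,1,5,2,0,1,4,2,1,0,1,0,1,2]
Final counters=[2,1,1,1,1,3,0,1,3,0,1,1,2,1,0,3,0,1,2,1,0,4,1,1,3,0,1,1,5,2,0,1,4,2,1,0,1,0,1,2] -> counters[8]=3

Answer: 3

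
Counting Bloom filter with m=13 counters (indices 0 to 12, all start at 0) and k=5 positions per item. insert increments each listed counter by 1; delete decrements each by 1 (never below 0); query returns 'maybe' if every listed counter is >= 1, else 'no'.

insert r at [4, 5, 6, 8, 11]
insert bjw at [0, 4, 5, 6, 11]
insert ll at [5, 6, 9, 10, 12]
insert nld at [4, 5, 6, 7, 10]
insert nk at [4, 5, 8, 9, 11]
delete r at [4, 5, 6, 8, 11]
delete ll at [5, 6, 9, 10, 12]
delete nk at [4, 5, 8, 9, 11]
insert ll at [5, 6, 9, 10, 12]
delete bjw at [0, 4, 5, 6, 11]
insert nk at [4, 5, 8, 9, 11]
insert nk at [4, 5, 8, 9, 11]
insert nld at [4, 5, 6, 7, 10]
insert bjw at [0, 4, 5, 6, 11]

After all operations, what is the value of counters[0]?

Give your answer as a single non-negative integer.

Answer: 1

Derivation:
Step 1: insert r at [4, 5, 6, 8, 11] -> counters=[0,0,0,0,1,1,1,0,1,0,0,1,0]
Step 2: insert bjw at [0, 4, 5, 6, 11] -> counters=[1,0,0,0,2,2,2,0,1,0,0,2,0]
Step 3: insert ll at [5, 6, 9, 10, 12] -> counters=[1,0,0,0,2,3,3,0,1,1,1,2,1]
Step 4: insert nld at [4, 5, 6, 7, 10] -> counters=[1,0,0,0,3,4,4,1,1,1,2,2,1]
Step 5: insert nk at [4, 5, 8, 9, 11] -> counters=[1,0,0,0,4,5,4,1,2,2,2,3,1]
Step 6: delete r at [4, 5, 6, 8, 11] -> counters=[1,0,0,0,3,4,3,1,1,2,2,2,1]
Step 7: delete ll at [5, 6, 9, 10, 12] -> counters=[1,0,0,0,3,3,2,1,1,1,1,2,0]
Step 8: delete nk at [4, 5, 8, 9, 11] -> counters=[1,0,0,0,2,2,2,1,0,0,1,1,0]
Step 9: insert ll at [5, 6, 9, 10, 12] -> counters=[1,0,0,0,2,3,3,1,0,1,2,1,1]
Step 10: delete bjw at [0, 4, 5, 6, 11] -> counters=[0,0,0,0,1,2,2,1,0,1,2,0,1]
Step 11: insert nk at [4, 5, 8, 9, 11] -> counters=[0,0,0,0,2,3,2,1,1,2,2,1,1]
Step 12: insert nk at [4, 5, 8, 9, 11] -> counters=[0,0,0,0,3,4,2,1,2,3,2,2,1]
Step 13: insert nld at [4, 5, 6, 7, 10] -> counters=[0,0,0,0,4,5,3,2,2,3,3,2,1]
Step 14: insert bjw at [0, 4, 5, 6, 11] -> counters=[1,0,0,0,5,6,4,2,2,3,3,3,1]
Final counters=[1,0,0,0,5,6,4,2,2,3,3,3,1] -> counters[0]=1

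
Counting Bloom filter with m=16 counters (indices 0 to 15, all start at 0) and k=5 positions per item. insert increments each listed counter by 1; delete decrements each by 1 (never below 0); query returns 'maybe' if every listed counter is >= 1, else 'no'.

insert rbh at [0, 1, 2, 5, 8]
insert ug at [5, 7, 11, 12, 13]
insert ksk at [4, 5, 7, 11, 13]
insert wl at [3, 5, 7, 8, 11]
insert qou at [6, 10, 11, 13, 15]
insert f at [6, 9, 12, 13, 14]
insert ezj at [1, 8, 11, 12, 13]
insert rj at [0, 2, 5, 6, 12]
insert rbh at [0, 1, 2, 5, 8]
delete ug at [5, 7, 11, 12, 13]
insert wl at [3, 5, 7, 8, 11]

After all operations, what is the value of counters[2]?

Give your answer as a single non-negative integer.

Step 1: insert rbh at [0, 1, 2, 5, 8] -> counters=[1,1,1,0,0,1,0,0,1,0,0,0,0,0,0,0]
Step 2: insert ug at [5, 7, 11, 12, 13] -> counters=[1,1,1,0,0,2,0,1,1,0,0,1,1,1,0,0]
Step 3: insert ksk at [4, 5, 7, 11, 13] -> counters=[1,1,1,0,1,3,0,2,1,0,0,2,1,2,0,0]
Step 4: insert wl at [3, 5, 7, 8, 11] -> counters=[1,1,1,1,1,4,0,3,2,0,0,3,1,2,0,0]
Step 5: insert qou at [6, 10, 11, 13, 15] -> counters=[1,1,1,1,1,4,1,3,2,0,1,4,1,3,0,1]
Step 6: insert f at [6, 9, 12, 13, 14] -> counters=[1,1,1,1,1,4,2,3,2,1,1,4,2,4,1,1]
Step 7: insert ezj at [1, 8, 11, 12, 13] -> counters=[1,2,1,1,1,4,2,3,3,1,1,5,3,5,1,1]
Step 8: insert rj at [0, 2, 5, 6, 12] -> counters=[2,2,2,1,1,5,3,3,3,1,1,5,4,5,1,1]
Step 9: insert rbh at [0, 1, 2, 5, 8] -> counters=[3,3,3,1,1,6,3,3,4,1,1,5,4,5,1,1]
Step 10: delete ug at [5, 7, 11, 12, 13] -> counters=[3,3,3,1,1,5,3,2,4,1,1,4,3,4,1,1]
Step 11: insert wl at [3, 5, 7, 8, 11] -> counters=[3,3,3,2,1,6,3,3,5,1,1,5,3,4,1,1]
Final counters=[3,3,3,2,1,6,3,3,5,1,1,5,3,4,1,1] -> counters[2]=3

Answer: 3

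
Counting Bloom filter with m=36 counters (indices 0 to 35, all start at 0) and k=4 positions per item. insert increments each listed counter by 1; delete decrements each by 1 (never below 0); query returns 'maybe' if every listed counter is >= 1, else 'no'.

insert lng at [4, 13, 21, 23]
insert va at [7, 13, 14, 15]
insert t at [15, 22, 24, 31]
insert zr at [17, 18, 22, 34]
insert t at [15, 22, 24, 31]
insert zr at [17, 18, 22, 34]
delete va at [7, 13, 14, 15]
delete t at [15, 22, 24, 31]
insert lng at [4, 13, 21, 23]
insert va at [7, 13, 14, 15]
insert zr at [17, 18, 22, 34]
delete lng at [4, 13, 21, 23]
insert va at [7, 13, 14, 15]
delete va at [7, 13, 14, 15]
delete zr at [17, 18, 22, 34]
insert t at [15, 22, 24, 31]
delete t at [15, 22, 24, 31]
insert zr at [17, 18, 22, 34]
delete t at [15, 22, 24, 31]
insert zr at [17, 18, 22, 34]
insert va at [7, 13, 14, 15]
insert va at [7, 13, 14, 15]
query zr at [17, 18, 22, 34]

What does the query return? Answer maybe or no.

Answer: maybe

Derivation:
Step 1: insert lng at [4, 13, 21, 23] -> counters=[0,0,0,0,1,0,0,0,0,0,0,0,0,1,0,0,0,0,0,0,0,1,0,1,0,0,0,0,0,0,0,0,0,0,0,0]
Step 2: insert va at [7, 13, 14, 15] -> counters=[0,0,0,0,1,0,0,1,0,0,0,0,0,2,1,1,0,0,0,0,0,1,0,1,0,0,0,0,0,0,0,0,0,0,0,0]
Step 3: insert t at [15, 22, 24, 31] -> counters=[0,0,0,0,1,0,0,1,0,0,0,0,0,2,1,2,0,0,0,0,0,1,1,1,1,0,0,0,0,0,0,1,0,0,0,0]
Step 4: insert zr at [17, 18, 22, 34] -> counters=[0,0,0,0,1,0,0,1,0,0,0,0,0,2,1,2,0,1,1,0,0,1,2,1,1,0,0,0,0,0,0,1,0,0,1,0]
Step 5: insert t at [15, 22, 24, 31] -> counters=[0,0,0,0,1,0,0,1,0,0,0,0,0,2,1,3,0,1,1,0,0,1,3,1,2,0,0,0,0,0,0,2,0,0,1,0]
Step 6: insert zr at [17, 18, 22, 34] -> counters=[0,0,0,0,1,0,0,1,0,0,0,0,0,2,1,3,0,2,2,0,0,1,4,1,2,0,0,0,0,0,0,2,0,0,2,0]
Step 7: delete va at [7, 13, 14, 15] -> counters=[0,0,0,0,1,0,0,0,0,0,0,0,0,1,0,2,0,2,2,0,0,1,4,1,2,0,0,0,0,0,0,2,0,0,2,0]
Step 8: delete t at [15, 22, 24, 31] -> counters=[0,0,0,0,1,0,0,0,0,0,0,0,0,1,0,1,0,2,2,0,0,1,3,1,1,0,0,0,0,0,0,1,0,0,2,0]
Step 9: insert lng at [4, 13, 21, 23] -> counters=[0,0,0,0,2,0,0,0,0,0,0,0,0,2,0,1,0,2,2,0,0,2,3,2,1,0,0,0,0,0,0,1,0,0,2,0]
Step 10: insert va at [7, 13, 14, 15] -> counters=[0,0,0,0,2,0,0,1,0,0,0,0,0,3,1,2,0,2,2,0,0,2,3,2,1,0,0,0,0,0,0,1,0,0,2,0]
Step 11: insert zr at [17, 18, 22, 34] -> counters=[0,0,0,0,2,0,0,1,0,0,0,0,0,3,1,2,0,3,3,0,0,2,4,2,1,0,0,0,0,0,0,1,0,0,3,0]
Step 12: delete lng at [4, 13, 21, 23] -> counters=[0,0,0,0,1,0,0,1,0,0,0,0,0,2,1,2,0,3,3,0,0,1,4,1,1,0,0,0,0,0,0,1,0,0,3,0]
Step 13: insert va at [7, 13, 14, 15] -> counters=[0,0,0,0,1,0,0,2,0,0,0,0,0,3,2,3,0,3,3,0,0,1,4,1,1,0,0,0,0,0,0,1,0,0,3,0]
Step 14: delete va at [7, 13, 14, 15] -> counters=[0,0,0,0,1,0,0,1,0,0,0,0,0,2,1,2,0,3,3,0,0,1,4,1,1,0,0,0,0,0,0,1,0,0,3,0]
Step 15: delete zr at [17, 18, 22, 34] -> counters=[0,0,0,0,1,0,0,1,0,0,0,0,0,2,1,2,0,2,2,0,0,1,3,1,1,0,0,0,0,0,0,1,0,0,2,0]
Step 16: insert t at [15, 22, 24, 31] -> counters=[0,0,0,0,1,0,0,1,0,0,0,0,0,2,1,3,0,2,2,0,0,1,4,1,2,0,0,0,0,0,0,2,0,0,2,0]
Step 17: delete t at [15, 22, 24, 31] -> counters=[0,0,0,0,1,0,0,1,0,0,0,0,0,2,1,2,0,2,2,0,0,1,3,1,1,0,0,0,0,0,0,1,0,0,2,0]
Step 18: insert zr at [17, 18, 22, 34] -> counters=[0,0,0,0,1,0,0,1,0,0,0,0,0,2,1,2,0,3,3,0,0,1,4,1,1,0,0,0,0,0,0,1,0,0,3,0]
Step 19: delete t at [15, 22, 24, 31] -> counters=[0,0,0,0,1,0,0,1,0,0,0,0,0,2,1,1,0,3,3,0,0,1,3,1,0,0,0,0,0,0,0,0,0,0,3,0]
Step 20: insert zr at [17, 18, 22, 34] -> counters=[0,0,0,0,1,0,0,1,0,0,0,0,0,2,1,1,0,4,4,0,0,1,4,1,0,0,0,0,0,0,0,0,0,0,4,0]
Step 21: insert va at [7, 13, 14, 15] -> counters=[0,0,0,0,1,0,0,2,0,0,0,0,0,3,2,2,0,4,4,0,0,1,4,1,0,0,0,0,0,0,0,0,0,0,4,0]
Step 22: insert va at [7, 13, 14, 15] -> counters=[0,0,0,0,1,0,0,3,0,0,0,0,0,4,3,3,0,4,4,0,0,1,4,1,0,0,0,0,0,0,0,0,0,0,4,0]
Query zr: check counters[17]=4 counters[18]=4 counters[22]=4 counters[34]=4 -> maybe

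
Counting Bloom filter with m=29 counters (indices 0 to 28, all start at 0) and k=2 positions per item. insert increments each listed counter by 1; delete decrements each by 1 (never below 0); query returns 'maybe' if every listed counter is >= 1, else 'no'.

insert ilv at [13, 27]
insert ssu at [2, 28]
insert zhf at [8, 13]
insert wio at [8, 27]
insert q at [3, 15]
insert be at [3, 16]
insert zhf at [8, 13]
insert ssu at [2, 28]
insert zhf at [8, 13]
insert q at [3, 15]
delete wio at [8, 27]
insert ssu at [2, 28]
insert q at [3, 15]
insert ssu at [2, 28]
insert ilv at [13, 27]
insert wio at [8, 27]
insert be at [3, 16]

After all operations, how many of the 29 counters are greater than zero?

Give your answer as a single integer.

Answer: 8

Derivation:
Step 1: insert ilv at [13, 27] -> counters=[0,0,0,0,0,0,0,0,0,0,0,0,0,1,0,0,0,0,0,0,0,0,0,0,0,0,0,1,0]
Step 2: insert ssu at [2, 28] -> counters=[0,0,1,0,0,0,0,0,0,0,0,0,0,1,0,0,0,0,0,0,0,0,0,0,0,0,0,1,1]
Step 3: insert zhf at [8, 13] -> counters=[0,0,1,0,0,0,0,0,1,0,0,0,0,2,0,0,0,0,0,0,0,0,0,0,0,0,0,1,1]
Step 4: insert wio at [8, 27] -> counters=[0,0,1,0,0,0,0,0,2,0,0,0,0,2,0,0,0,0,0,0,0,0,0,0,0,0,0,2,1]
Step 5: insert q at [3, 15] -> counters=[0,0,1,1,0,0,0,0,2,0,0,0,0,2,0,1,0,0,0,0,0,0,0,0,0,0,0,2,1]
Step 6: insert be at [3, 16] -> counters=[0,0,1,2,0,0,0,0,2,0,0,0,0,2,0,1,1,0,0,0,0,0,0,0,0,0,0,2,1]
Step 7: insert zhf at [8, 13] -> counters=[0,0,1,2,0,0,0,0,3,0,0,0,0,3,0,1,1,0,0,0,0,0,0,0,0,0,0,2,1]
Step 8: insert ssu at [2, 28] -> counters=[0,0,2,2,0,0,0,0,3,0,0,0,0,3,0,1,1,0,0,0,0,0,0,0,0,0,0,2,2]
Step 9: insert zhf at [8, 13] -> counters=[0,0,2,2,0,0,0,0,4,0,0,0,0,4,0,1,1,0,0,0,0,0,0,0,0,0,0,2,2]
Step 10: insert q at [3, 15] -> counters=[0,0,2,3,0,0,0,0,4,0,0,0,0,4,0,2,1,0,0,0,0,0,0,0,0,0,0,2,2]
Step 11: delete wio at [8, 27] -> counters=[0,0,2,3,0,0,0,0,3,0,0,0,0,4,0,2,1,0,0,0,0,0,0,0,0,0,0,1,2]
Step 12: insert ssu at [2, 28] -> counters=[0,0,3,3,0,0,0,0,3,0,0,0,0,4,0,2,1,0,0,0,0,0,0,0,0,0,0,1,3]
Step 13: insert q at [3, 15] -> counters=[0,0,3,4,0,0,0,0,3,0,0,0,0,4,0,3,1,0,0,0,0,0,0,0,0,0,0,1,3]
Step 14: insert ssu at [2, 28] -> counters=[0,0,4,4,0,0,0,0,3,0,0,0,0,4,0,3,1,0,0,0,0,0,0,0,0,0,0,1,4]
Step 15: insert ilv at [13, 27] -> counters=[0,0,4,4,0,0,0,0,3,0,0,0,0,5,0,3,1,0,0,0,0,0,0,0,0,0,0,2,4]
Step 16: insert wio at [8, 27] -> counters=[0,0,4,4,0,0,0,0,4,0,0,0,0,5,0,3,1,0,0,0,0,0,0,0,0,0,0,3,4]
Step 17: insert be at [3, 16] -> counters=[0,0,4,5,0,0,0,0,4,0,0,0,0,5,0,3,2,0,0,0,0,0,0,0,0,0,0,3,4]
Final counters=[0,0,4,5,0,0,0,0,4,0,0,0,0,5,0,3,2,0,0,0,0,0,0,0,0,0,0,3,4] -> 8 nonzero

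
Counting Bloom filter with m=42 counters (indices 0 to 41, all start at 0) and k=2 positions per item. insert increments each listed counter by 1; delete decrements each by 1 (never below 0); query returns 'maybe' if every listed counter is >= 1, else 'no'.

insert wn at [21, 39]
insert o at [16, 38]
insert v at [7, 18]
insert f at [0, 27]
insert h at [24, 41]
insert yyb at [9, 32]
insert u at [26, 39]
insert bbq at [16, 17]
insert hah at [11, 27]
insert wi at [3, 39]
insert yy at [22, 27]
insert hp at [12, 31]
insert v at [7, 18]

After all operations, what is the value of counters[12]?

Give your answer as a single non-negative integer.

Answer: 1

Derivation:
Step 1: insert wn at [21, 39] -> counters=[0,0,0,0,0,0,0,0,0,0,0,0,0,0,0,0,0,0,0,0,0,1,0,0,0,0,0,0,0,0,0,0,0,0,0,0,0,0,0,1,0,0]
Step 2: insert o at [16, 38] -> counters=[0,0,0,0,0,0,0,0,0,0,0,0,0,0,0,0,1,0,0,0,0,1,0,0,0,0,0,0,0,0,0,0,0,0,0,0,0,0,1,1,0,0]
Step 3: insert v at [7, 18] -> counters=[0,0,0,0,0,0,0,1,0,0,0,0,0,0,0,0,1,0,1,0,0,1,0,0,0,0,0,0,0,0,0,0,0,0,0,0,0,0,1,1,0,0]
Step 4: insert f at [0, 27] -> counters=[1,0,0,0,0,0,0,1,0,0,0,0,0,0,0,0,1,0,1,0,0,1,0,0,0,0,0,1,0,0,0,0,0,0,0,0,0,0,1,1,0,0]
Step 5: insert h at [24, 41] -> counters=[1,0,0,0,0,0,0,1,0,0,0,0,0,0,0,0,1,0,1,0,0,1,0,0,1,0,0,1,0,0,0,0,0,0,0,0,0,0,1,1,0,1]
Step 6: insert yyb at [9, 32] -> counters=[1,0,0,0,0,0,0,1,0,1,0,0,0,0,0,0,1,0,1,0,0,1,0,0,1,0,0,1,0,0,0,0,1,0,0,0,0,0,1,1,0,1]
Step 7: insert u at [26, 39] -> counters=[1,0,0,0,0,0,0,1,0,1,0,0,0,0,0,0,1,0,1,0,0,1,0,0,1,0,1,1,0,0,0,0,1,0,0,0,0,0,1,2,0,1]
Step 8: insert bbq at [16, 17] -> counters=[1,0,0,0,0,0,0,1,0,1,0,0,0,0,0,0,2,1,1,0,0,1,0,0,1,0,1,1,0,0,0,0,1,0,0,0,0,0,1,2,0,1]
Step 9: insert hah at [11, 27] -> counters=[1,0,0,0,0,0,0,1,0,1,0,1,0,0,0,0,2,1,1,0,0,1,0,0,1,0,1,2,0,0,0,0,1,0,0,0,0,0,1,2,0,1]
Step 10: insert wi at [3, 39] -> counters=[1,0,0,1,0,0,0,1,0,1,0,1,0,0,0,0,2,1,1,0,0,1,0,0,1,0,1,2,0,0,0,0,1,0,0,0,0,0,1,3,0,1]
Step 11: insert yy at [22, 27] -> counters=[1,0,0,1,0,0,0,1,0,1,0,1,0,0,0,0,2,1,1,0,0,1,1,0,1,0,1,3,0,0,0,0,1,0,0,0,0,0,1,3,0,1]
Step 12: insert hp at [12, 31] -> counters=[1,0,0,1,0,0,0,1,0,1,0,1,1,0,0,0,2,1,1,0,0,1,1,0,1,0,1,3,0,0,0,1,1,0,0,0,0,0,1,3,0,1]
Step 13: insert v at [7, 18] -> counters=[1,0,0,1,0,0,0,2,0,1,0,1,1,0,0,0,2,1,2,0,0,1,1,0,1,0,1,3,0,0,0,1,1,0,0,0,0,0,1,3,0,1]
Final counters=[1,0,0,1,0,0,0,2,0,1,0,1,1,0,0,0,2,1,2,0,0,1,1,0,1,0,1,3,0,0,0,1,1,0,0,0,0,0,1,3,0,1] -> counters[12]=1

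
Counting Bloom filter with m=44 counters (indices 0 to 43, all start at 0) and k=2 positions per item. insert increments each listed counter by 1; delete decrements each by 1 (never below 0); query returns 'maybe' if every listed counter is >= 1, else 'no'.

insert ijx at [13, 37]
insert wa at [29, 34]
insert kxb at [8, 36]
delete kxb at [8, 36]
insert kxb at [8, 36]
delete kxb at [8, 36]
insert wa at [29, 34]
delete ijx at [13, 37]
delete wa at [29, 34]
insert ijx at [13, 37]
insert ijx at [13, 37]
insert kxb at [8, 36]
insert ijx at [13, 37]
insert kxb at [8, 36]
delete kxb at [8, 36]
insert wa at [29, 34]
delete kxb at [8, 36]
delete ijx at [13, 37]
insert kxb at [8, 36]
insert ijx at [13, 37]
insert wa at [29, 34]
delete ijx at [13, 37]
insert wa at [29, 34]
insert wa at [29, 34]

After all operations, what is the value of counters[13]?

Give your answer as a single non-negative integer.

Step 1: insert ijx at [13, 37] -> counters=[0,0,0,0,0,0,0,0,0,0,0,0,0,1,0,0,0,0,0,0,0,0,0,0,0,0,0,0,0,0,0,0,0,0,0,0,0,1,0,0,0,0,0,0]
Step 2: insert wa at [29, 34] -> counters=[0,0,0,0,0,0,0,0,0,0,0,0,0,1,0,0,0,0,0,0,0,0,0,0,0,0,0,0,0,1,0,0,0,0,1,0,0,1,0,0,0,0,0,0]
Step 3: insert kxb at [8, 36] -> counters=[0,0,0,0,0,0,0,0,1,0,0,0,0,1,0,0,0,0,0,0,0,0,0,0,0,0,0,0,0,1,0,0,0,0,1,0,1,1,0,0,0,0,0,0]
Step 4: delete kxb at [8, 36] -> counters=[0,0,0,0,0,0,0,0,0,0,0,0,0,1,0,0,0,0,0,0,0,0,0,0,0,0,0,0,0,1,0,0,0,0,1,0,0,1,0,0,0,0,0,0]
Step 5: insert kxb at [8, 36] -> counters=[0,0,0,0,0,0,0,0,1,0,0,0,0,1,0,0,0,0,0,0,0,0,0,0,0,0,0,0,0,1,0,0,0,0,1,0,1,1,0,0,0,0,0,0]
Step 6: delete kxb at [8, 36] -> counters=[0,0,0,0,0,0,0,0,0,0,0,0,0,1,0,0,0,0,0,0,0,0,0,0,0,0,0,0,0,1,0,0,0,0,1,0,0,1,0,0,0,0,0,0]
Step 7: insert wa at [29, 34] -> counters=[0,0,0,0,0,0,0,0,0,0,0,0,0,1,0,0,0,0,0,0,0,0,0,0,0,0,0,0,0,2,0,0,0,0,2,0,0,1,0,0,0,0,0,0]
Step 8: delete ijx at [13, 37] -> counters=[0,0,0,0,0,0,0,0,0,0,0,0,0,0,0,0,0,0,0,0,0,0,0,0,0,0,0,0,0,2,0,0,0,0,2,0,0,0,0,0,0,0,0,0]
Step 9: delete wa at [29, 34] -> counters=[0,0,0,0,0,0,0,0,0,0,0,0,0,0,0,0,0,0,0,0,0,0,0,0,0,0,0,0,0,1,0,0,0,0,1,0,0,0,0,0,0,0,0,0]
Step 10: insert ijx at [13, 37] -> counters=[0,0,0,0,0,0,0,0,0,0,0,0,0,1,0,0,0,0,0,0,0,0,0,0,0,0,0,0,0,1,0,0,0,0,1,0,0,1,0,0,0,0,0,0]
Step 11: insert ijx at [13, 37] -> counters=[0,0,0,0,0,0,0,0,0,0,0,0,0,2,0,0,0,0,0,0,0,0,0,0,0,0,0,0,0,1,0,0,0,0,1,0,0,2,0,0,0,0,0,0]
Step 12: insert kxb at [8, 36] -> counters=[0,0,0,0,0,0,0,0,1,0,0,0,0,2,0,0,0,0,0,0,0,0,0,0,0,0,0,0,0,1,0,0,0,0,1,0,1,2,0,0,0,0,0,0]
Step 13: insert ijx at [13, 37] -> counters=[0,0,0,0,0,0,0,0,1,0,0,0,0,3,0,0,0,0,0,0,0,0,0,0,0,0,0,0,0,1,0,0,0,0,1,0,1,3,0,0,0,0,0,0]
Step 14: insert kxb at [8, 36] -> counters=[0,0,0,0,0,0,0,0,2,0,0,0,0,3,0,0,0,0,0,0,0,0,0,0,0,0,0,0,0,1,0,0,0,0,1,0,2,3,0,0,0,0,0,0]
Step 15: delete kxb at [8, 36] -> counters=[0,0,0,0,0,0,0,0,1,0,0,0,0,3,0,0,0,0,0,0,0,0,0,0,0,0,0,0,0,1,0,0,0,0,1,0,1,3,0,0,0,0,0,0]
Step 16: insert wa at [29, 34] -> counters=[0,0,0,0,0,0,0,0,1,0,0,0,0,3,0,0,0,0,0,0,0,0,0,0,0,0,0,0,0,2,0,0,0,0,2,0,1,3,0,0,0,0,0,0]
Step 17: delete kxb at [8, 36] -> counters=[0,0,0,0,0,0,0,0,0,0,0,0,0,3,0,0,0,0,0,0,0,0,0,0,0,0,0,0,0,2,0,0,0,0,2,0,0,3,0,0,0,0,0,0]
Step 18: delete ijx at [13, 37] -> counters=[0,0,0,0,0,0,0,0,0,0,0,0,0,2,0,0,0,0,0,0,0,0,0,0,0,0,0,0,0,2,0,0,0,0,2,0,0,2,0,0,0,0,0,0]
Step 19: insert kxb at [8, 36] -> counters=[0,0,0,0,0,0,0,0,1,0,0,0,0,2,0,0,0,0,0,0,0,0,0,0,0,0,0,0,0,2,0,0,0,0,2,0,1,2,0,0,0,0,0,0]
Step 20: insert ijx at [13, 37] -> counters=[0,0,0,0,0,0,0,0,1,0,0,0,0,3,0,0,0,0,0,0,0,0,0,0,0,0,0,0,0,2,0,0,0,0,2,0,1,3,0,0,0,0,0,0]
Step 21: insert wa at [29, 34] -> counters=[0,0,0,0,0,0,0,0,1,0,0,0,0,3,0,0,0,0,0,0,0,0,0,0,0,0,0,0,0,3,0,0,0,0,3,0,1,3,0,0,0,0,0,0]
Step 22: delete ijx at [13, 37] -> counters=[0,0,0,0,0,0,0,0,1,0,0,0,0,2,0,0,0,0,0,0,0,0,0,0,0,0,0,0,0,3,0,0,0,0,3,0,1,2,0,0,0,0,0,0]
Step 23: insert wa at [29, 34] -> counters=[0,0,0,0,0,0,0,0,1,0,0,0,0,2,0,0,0,0,0,0,0,0,0,0,0,0,0,0,0,4,0,0,0,0,4,0,1,2,0,0,0,0,0,0]
Step 24: insert wa at [29, 34] -> counters=[0,0,0,0,0,0,0,0,1,0,0,0,0,2,0,0,0,0,0,0,0,0,0,0,0,0,0,0,0,5,0,0,0,0,5,0,1,2,0,0,0,0,0,0]
Final counters=[0,0,0,0,0,0,0,0,1,0,0,0,0,2,0,0,0,0,0,0,0,0,0,0,0,0,0,0,0,5,0,0,0,0,5,0,1,2,0,0,0,0,0,0] -> counters[13]=2

Answer: 2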